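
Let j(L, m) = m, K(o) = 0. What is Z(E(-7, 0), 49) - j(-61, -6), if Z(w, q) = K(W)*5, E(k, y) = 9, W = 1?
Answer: 6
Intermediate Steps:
Z(w, q) = 0 (Z(w, q) = 0*5 = 0)
Z(E(-7, 0), 49) - j(-61, -6) = 0 - 1*(-6) = 0 + 6 = 6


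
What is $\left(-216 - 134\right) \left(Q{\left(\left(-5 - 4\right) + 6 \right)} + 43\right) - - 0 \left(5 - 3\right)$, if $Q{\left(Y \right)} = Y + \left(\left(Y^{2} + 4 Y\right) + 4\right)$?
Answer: $-14350$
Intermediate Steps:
$Q{\left(Y \right)} = 4 + Y^{2} + 5 Y$ ($Q{\left(Y \right)} = Y + \left(4 + Y^{2} + 4 Y\right) = 4 + Y^{2} + 5 Y$)
$\left(-216 - 134\right) \left(Q{\left(\left(-5 - 4\right) + 6 \right)} + 43\right) - - 0 \left(5 - 3\right) = \left(-216 - 134\right) \left(\left(4 + \left(\left(-5 - 4\right) + 6\right)^{2} + 5 \left(\left(-5 - 4\right) + 6\right)\right) + 43\right) - - 0 \left(5 - 3\right) = - 350 \left(\left(4 + \left(-9 + 6\right)^{2} + 5 \left(-9 + 6\right)\right) + 43\right) - - 0 \cdot 2 = - 350 \left(\left(4 + \left(-3\right)^{2} + 5 \left(-3\right)\right) + 43\right) - \left(-1\right) 0 = - 350 \left(\left(4 + 9 - 15\right) + 43\right) - 0 = - 350 \left(-2 + 43\right) + 0 = \left(-350\right) 41 + 0 = -14350 + 0 = -14350$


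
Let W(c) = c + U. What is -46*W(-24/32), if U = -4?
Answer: 437/2 ≈ 218.50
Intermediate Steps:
W(c) = -4 + c (W(c) = c - 4 = -4 + c)
-46*W(-24/32) = -46*(-4 - 24/32) = -46*(-4 - 24*1/32) = -46*(-4 - ¾) = -46*(-19/4) = 437/2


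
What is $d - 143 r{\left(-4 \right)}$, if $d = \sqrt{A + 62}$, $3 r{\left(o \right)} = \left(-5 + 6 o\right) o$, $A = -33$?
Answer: $- \frac{16588}{3} + \sqrt{29} \approx -5523.9$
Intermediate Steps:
$r{\left(o \right)} = \frac{o \left(-5 + 6 o\right)}{3}$ ($r{\left(o \right)} = \frac{\left(-5 + 6 o\right) o}{3} = \frac{o \left(-5 + 6 o\right)}{3}$)
$d = \sqrt{29}$ ($d = \sqrt{-33 + 62} = \sqrt{29} \approx 5.3852$)
$d - 143 r{\left(-4 \right)} = \sqrt{29} - 143 \cdot \frac{1}{3} \left(-4\right) \left(-5 + 6 \left(-4\right)\right) = \sqrt{29} - 143 \cdot \frac{1}{3} \left(-4\right) \left(-5 - 24\right) = \sqrt{29} - 143 \cdot \frac{1}{3} \left(-4\right) \left(-29\right) = \sqrt{29} - \frac{16588}{3} = - \frac{16588}{3} + \sqrt{29}$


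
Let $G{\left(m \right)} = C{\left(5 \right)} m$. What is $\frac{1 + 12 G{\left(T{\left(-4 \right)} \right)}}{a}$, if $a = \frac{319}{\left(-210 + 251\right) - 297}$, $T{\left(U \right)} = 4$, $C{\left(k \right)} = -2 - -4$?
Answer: $- \frac{24832}{319} \approx -77.843$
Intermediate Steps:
$C{\left(k \right)} = 2$ ($C{\left(k \right)} = -2 + 4 = 2$)
$G{\left(m \right)} = 2 m$
$a = - \frac{319}{256}$ ($a = \frac{319}{41 - 297} = \frac{319}{-256} = 319 \left(- \frac{1}{256}\right) = - \frac{319}{256} \approx -1.2461$)
$\frac{1 + 12 G{\left(T{\left(-4 \right)} \right)}}{a} = \frac{1 + 12 \cdot 2 \cdot 4}{- \frac{319}{256}} = \left(1 + 12 \cdot 8\right) \left(- \frac{256}{319}\right) = \left(1 + 96\right) \left(- \frac{256}{319}\right) = 97 \left(- \frac{256}{319}\right) = - \frac{24832}{319}$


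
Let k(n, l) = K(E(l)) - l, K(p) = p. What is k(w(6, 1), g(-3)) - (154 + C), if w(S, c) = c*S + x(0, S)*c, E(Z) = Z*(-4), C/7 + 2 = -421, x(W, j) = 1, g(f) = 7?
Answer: 2772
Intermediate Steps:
C = -2961 (C = -14 + 7*(-421) = -14 - 2947 = -2961)
E(Z) = -4*Z
w(S, c) = c + S*c (w(S, c) = c*S + 1*c = S*c + c = c + S*c)
k(n, l) = -5*l (k(n, l) = -4*l - l = -5*l)
k(w(6, 1), g(-3)) - (154 + C) = -5*7 - (154 - 2961) = -35 - 1*(-2807) = -35 + 2807 = 2772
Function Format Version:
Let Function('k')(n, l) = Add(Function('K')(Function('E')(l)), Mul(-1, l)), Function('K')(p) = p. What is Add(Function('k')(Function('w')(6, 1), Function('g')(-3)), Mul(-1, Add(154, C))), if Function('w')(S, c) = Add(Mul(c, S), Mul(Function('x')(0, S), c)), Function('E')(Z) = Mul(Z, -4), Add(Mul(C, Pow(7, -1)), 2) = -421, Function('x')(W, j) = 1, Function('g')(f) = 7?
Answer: 2772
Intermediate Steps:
C = -2961 (C = Add(-14, Mul(7, -421)) = Add(-14, -2947) = -2961)
Function('E')(Z) = Mul(-4, Z)
Function('w')(S, c) = Add(c, Mul(S, c)) (Function('w')(S, c) = Add(Mul(c, S), Mul(1, c)) = Add(Mul(S, c), c) = Add(c, Mul(S, c)))
Function('k')(n, l) = Mul(-5, l) (Function('k')(n, l) = Add(Mul(-4, l), Mul(-1, l)) = Mul(-5, l))
Add(Function('k')(Function('w')(6, 1), Function('g')(-3)), Mul(-1, Add(154, C))) = Add(Mul(-5, 7), Mul(-1, Add(154, -2961))) = Add(-35, Mul(-1, -2807)) = Add(-35, 2807) = 2772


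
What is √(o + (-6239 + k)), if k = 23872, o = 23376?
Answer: √41009 ≈ 202.51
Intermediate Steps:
√(o + (-6239 + k)) = √(23376 + (-6239 + 23872)) = √(23376 + 17633) = √41009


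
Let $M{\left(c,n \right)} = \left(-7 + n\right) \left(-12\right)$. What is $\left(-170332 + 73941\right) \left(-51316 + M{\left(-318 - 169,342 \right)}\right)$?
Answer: $5333892376$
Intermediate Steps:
$M{\left(c,n \right)} = 84 - 12 n$
$\left(-170332 + 73941\right) \left(-51316 + M{\left(-318 - 169,342 \right)}\right) = \left(-170332 + 73941\right) \left(-51316 + \left(84 - 4104\right)\right) = - 96391 \left(-51316 + \left(84 - 4104\right)\right) = - 96391 \left(-51316 - 4020\right) = \left(-96391\right) \left(-55336\right) = 5333892376$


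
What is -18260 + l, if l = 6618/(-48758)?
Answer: -445163849/24379 ≈ -18260.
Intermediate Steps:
l = -3309/24379 (l = 6618*(-1/48758) = -3309/24379 ≈ -0.13573)
-18260 + l = -18260 - 3309/24379 = -445163849/24379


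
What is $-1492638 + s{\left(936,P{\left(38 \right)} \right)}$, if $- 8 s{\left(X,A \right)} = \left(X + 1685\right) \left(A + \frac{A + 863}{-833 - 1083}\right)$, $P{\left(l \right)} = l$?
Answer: $- \frac{23067623511}{15328} \approx -1.5049 \cdot 10^{6}$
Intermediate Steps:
$s{\left(X,A \right)} = - \frac{\left(1685 + X\right) \left(- \frac{863}{1916} + \frac{1915 A}{1916}\right)}{8}$ ($s{\left(X,A \right)} = - \frac{\left(X + 1685\right) \left(A + \frac{A + 863}{-833 - 1083}\right)}{8} = - \frac{\left(1685 + X\right) \left(A + \frac{863 + A}{-1916}\right)}{8} = - \frac{\left(1685 + X\right) \left(A + \left(863 + A\right) \left(- \frac{1}{1916}\right)\right)}{8} = - \frac{\left(1685 + X\right) \left(A - \left(\frac{863}{1916} + \frac{A}{1916}\right)\right)}{8} = - \frac{\left(1685 + X\right) \left(- \frac{863}{1916} + \frac{1915 A}{1916}\right)}{8}$)
$-1492638 + s{\left(936,P{\left(38 \right)} \right)} = -1492638 + \left(\frac{1454155}{15328} - \frac{61308725}{7664} + \frac{863}{15328} \cdot 936 - \frac{36385}{7664} \cdot 936\right) = -1492638 + \left(\frac{1454155}{15328} - \frac{61308725}{7664} + \frac{100971}{1916} - \frac{4257045}{958}\right) = -1492638 - \frac{188468247}{15328} = - \frac{23067623511}{15328}$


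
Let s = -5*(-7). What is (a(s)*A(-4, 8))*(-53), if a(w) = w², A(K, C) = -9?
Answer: 584325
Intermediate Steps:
s = 35
(a(s)*A(-4, 8))*(-53) = (35²*(-9))*(-53) = (1225*(-9))*(-53) = -11025*(-53) = 584325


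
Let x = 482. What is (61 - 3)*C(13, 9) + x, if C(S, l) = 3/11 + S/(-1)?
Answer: -2818/11 ≈ -256.18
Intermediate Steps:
C(S, l) = 3/11 - S (C(S, l) = 3*(1/11) + S*(-1) = 3/11 - S)
(61 - 3)*C(13, 9) + x = (61 - 3)*(3/11 - 1*13) + 482 = 58*(3/11 - 13) + 482 = 58*(-140/11) + 482 = -8120/11 + 482 = -2818/11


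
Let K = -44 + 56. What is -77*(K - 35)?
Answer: 1771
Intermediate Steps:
K = 12
-77*(K - 35) = -77*(12 - 35) = -77*(-23) = 1771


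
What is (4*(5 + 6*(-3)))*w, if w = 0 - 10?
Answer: 520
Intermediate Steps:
w = -10
(4*(5 + 6*(-3)))*w = (4*(5 + 6*(-3)))*(-10) = (4*(5 - 18))*(-10) = (4*(-13))*(-10) = -52*(-10) = 520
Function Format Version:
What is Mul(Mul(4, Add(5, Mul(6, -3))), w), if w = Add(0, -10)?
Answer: 520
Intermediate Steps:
w = -10
Mul(Mul(4, Add(5, Mul(6, -3))), w) = Mul(Mul(4, Add(5, Mul(6, -3))), -10) = Mul(Mul(4, Add(5, -18)), -10) = Mul(Mul(4, -13), -10) = Mul(-52, -10) = 520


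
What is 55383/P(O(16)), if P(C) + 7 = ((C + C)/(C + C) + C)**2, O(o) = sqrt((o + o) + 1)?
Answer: 498447/199 - 36922*sqrt(33)/199 ≈ 1438.9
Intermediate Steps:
O(o) = sqrt(1 + 2*o) (O(o) = sqrt(2*o + 1) = sqrt(1 + 2*o))
P(C) = -7 + (1 + C)**2 (P(C) = -7 + ((C + C)/(C + C) + C)**2 = -7 + ((2*C)/((2*C)) + C)**2 = -7 + ((2*C)*(1/(2*C)) + C)**2 = -7 + (1 + C)**2)
55383/P(O(16)) = 55383/(-7 + (1 + sqrt(1 + 2*16))**2) = 55383/(-7 + (1 + sqrt(1 + 32))**2) = 55383/(-7 + (1 + sqrt(33))**2)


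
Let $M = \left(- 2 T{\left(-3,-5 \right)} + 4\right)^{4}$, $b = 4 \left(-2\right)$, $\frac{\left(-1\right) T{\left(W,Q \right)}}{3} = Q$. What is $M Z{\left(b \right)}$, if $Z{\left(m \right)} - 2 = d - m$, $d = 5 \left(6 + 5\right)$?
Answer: $29703440$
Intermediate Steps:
$T{\left(W,Q \right)} = - 3 Q$
$d = 55$ ($d = 5 \cdot 11 = 55$)
$b = -8$
$Z{\left(m \right)} = 57 - m$ ($Z{\left(m \right)} = 2 - \left(-55 + m\right) = 57 - m$)
$M = 456976$ ($M = \left(- 2 \left(\left(-3\right) \left(-5\right)\right) + 4\right)^{4} = \left(\left(-2\right) 15 + 4\right)^{4} = \left(-30 + 4\right)^{4} = \left(-26\right)^{4} = 456976$)
$M Z{\left(b \right)} = 456976 \left(57 - -8\right) = 456976 \left(57 + 8\right) = 456976 \cdot 65 = 29703440$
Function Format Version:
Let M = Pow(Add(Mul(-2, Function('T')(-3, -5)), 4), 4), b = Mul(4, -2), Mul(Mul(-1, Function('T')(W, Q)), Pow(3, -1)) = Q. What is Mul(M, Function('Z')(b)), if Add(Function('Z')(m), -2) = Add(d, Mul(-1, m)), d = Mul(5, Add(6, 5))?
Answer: 29703440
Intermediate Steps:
Function('T')(W, Q) = Mul(-3, Q)
d = 55 (d = Mul(5, 11) = 55)
b = -8
Function('Z')(m) = Add(57, Mul(-1, m)) (Function('Z')(m) = Add(2, Add(55, Mul(-1, m))) = Add(57, Mul(-1, m)))
M = 456976 (M = Pow(Add(Mul(-2, Mul(-3, -5)), 4), 4) = Pow(Add(Mul(-2, 15), 4), 4) = Pow(Add(-30, 4), 4) = Pow(-26, 4) = 456976)
Mul(M, Function('Z')(b)) = Mul(456976, Add(57, Mul(-1, -8))) = Mul(456976, Add(57, 8)) = Mul(456976, 65) = 29703440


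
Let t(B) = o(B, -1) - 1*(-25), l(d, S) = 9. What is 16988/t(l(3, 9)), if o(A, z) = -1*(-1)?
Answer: 8494/13 ≈ 653.38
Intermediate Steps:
o(A, z) = 1
t(B) = 26 (t(B) = 1 - 1*(-25) = 1 + 25 = 26)
16988/t(l(3, 9)) = 16988/26 = 16988*(1/26) = 8494/13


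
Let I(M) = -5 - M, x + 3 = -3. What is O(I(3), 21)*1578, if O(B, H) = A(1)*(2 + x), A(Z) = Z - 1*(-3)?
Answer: -25248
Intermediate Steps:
x = -6 (x = -3 - 3 = -6)
A(Z) = 3 + Z (A(Z) = Z + 3 = 3 + Z)
O(B, H) = -16 (O(B, H) = (3 + 1)*(2 - 6) = 4*(-4) = -16)
O(I(3), 21)*1578 = -16*1578 = -25248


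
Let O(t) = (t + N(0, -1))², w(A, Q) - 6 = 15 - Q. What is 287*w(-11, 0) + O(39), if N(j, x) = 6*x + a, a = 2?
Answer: 7252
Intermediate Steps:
N(j, x) = 2 + 6*x (N(j, x) = 6*x + 2 = 2 + 6*x)
w(A, Q) = 21 - Q (w(A, Q) = 6 + (15 - Q) = 21 - Q)
O(t) = (-4 + t)² (O(t) = (t + (2 + 6*(-1)))² = (t + (2 - 6))² = (t - 4)² = (-4 + t)²)
287*w(-11, 0) + O(39) = 287*(21 - 1*0) + (-4 + 39)² = 287*(21 + 0) + 35² = 287*21 + 1225 = 6027 + 1225 = 7252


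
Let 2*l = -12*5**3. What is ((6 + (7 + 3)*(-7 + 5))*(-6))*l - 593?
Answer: -63593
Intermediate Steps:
l = -750 (l = (-12*5**3)/2 = (-12*125)/2 = (1/2)*(-1500) = -750)
((6 + (7 + 3)*(-7 + 5))*(-6))*l - 593 = ((6 + (7 + 3)*(-7 + 5))*(-6))*(-750) - 593 = ((6 + 10*(-2))*(-6))*(-750) - 593 = ((6 - 20)*(-6))*(-750) - 593 = -14*(-6)*(-750) - 593 = 84*(-750) - 593 = -63000 - 593 = -63593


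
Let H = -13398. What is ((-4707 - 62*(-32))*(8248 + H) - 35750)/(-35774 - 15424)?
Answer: -6993850/25599 ≈ -273.21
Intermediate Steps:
((-4707 - 62*(-32))*(8248 + H) - 35750)/(-35774 - 15424) = ((-4707 - 62*(-32))*(8248 - 13398) - 35750)/(-35774 - 15424) = ((-4707 + 1984)*(-5150) - 35750)/(-51198) = (-2723*(-5150) - 35750)*(-1/51198) = (14023450 - 35750)*(-1/51198) = 13987700*(-1/51198) = -6993850/25599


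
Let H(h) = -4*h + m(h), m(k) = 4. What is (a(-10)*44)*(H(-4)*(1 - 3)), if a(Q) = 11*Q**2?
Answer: -1936000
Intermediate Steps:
H(h) = 4 - 4*h (H(h) = -4*h + 4 = 4 - 4*h)
(a(-10)*44)*(H(-4)*(1 - 3)) = ((11*(-10)**2)*44)*((4 - 4*(-4))*(1 - 3)) = ((11*100)*44)*((4 + 16)*(-2)) = (1100*44)*(20*(-2)) = 48400*(-40) = -1936000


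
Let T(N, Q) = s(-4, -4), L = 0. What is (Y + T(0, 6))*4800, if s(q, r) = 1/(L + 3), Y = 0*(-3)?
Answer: 1600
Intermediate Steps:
Y = 0
s(q, r) = 1/3 (s(q, r) = 1/(0 + 3) = 1/3)
T(N, Q) = 1/3
(Y + T(0, 6))*4800 = (0 + 1/3)*4800 = (1/3)*4800 = 1600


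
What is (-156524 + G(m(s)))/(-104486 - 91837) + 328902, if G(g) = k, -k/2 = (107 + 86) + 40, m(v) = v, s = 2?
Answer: 21523728112/65441 ≈ 3.2890e+5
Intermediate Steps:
k = -466 (k = -2*((107 + 86) + 40) = -2*(193 + 40) = -2*233 = -466)
G(g) = -466
(-156524 + G(m(s)))/(-104486 - 91837) + 328902 = (-156524 - 466)/(-104486 - 91837) + 328902 = -156990/(-196323) + 328902 = -156990*(-1/196323) + 328902 = 52330/65441 + 328902 = 21523728112/65441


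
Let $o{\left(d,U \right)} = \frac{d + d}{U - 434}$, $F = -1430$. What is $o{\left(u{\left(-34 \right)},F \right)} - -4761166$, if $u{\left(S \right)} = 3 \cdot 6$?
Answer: $\frac{2218703347}{466} \approx 4.7612 \cdot 10^{6}$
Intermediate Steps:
$u{\left(S \right)} = 18$
$o{\left(d,U \right)} = \frac{2 d}{-434 + U}$
$o{\left(u{\left(-34 \right)},F \right)} - -4761166 = 2 \cdot 18 \frac{1}{-434 - 1430} - -4761166 = 2 \cdot 18 \frac{1}{-1864} + 4761166 = 2 \cdot 18 \left(- \frac{1}{1864}\right) + 4761166 = - \frac{9}{466} + 4761166 = \frac{2218703347}{466}$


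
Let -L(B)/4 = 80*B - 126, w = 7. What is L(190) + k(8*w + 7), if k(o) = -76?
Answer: -60372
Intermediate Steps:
L(B) = 504 - 320*B (L(B) = -4*(80*B - 126) = -4*(-126 + 80*B) = 504 - 320*B)
L(190) + k(8*w + 7) = (504 - 320*190) - 76 = (504 - 60800) - 76 = -60296 - 76 = -60372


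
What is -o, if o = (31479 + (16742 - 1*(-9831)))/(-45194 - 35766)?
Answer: 631/880 ≈ 0.71705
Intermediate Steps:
o = -631/880 (o = (31479 + (16742 + 9831))/(-80960) = (31479 + 26573)*(-1/80960) = 58052*(-1/80960) = -631/880 ≈ -0.71705)
-o = -1*(-631/880) = 631/880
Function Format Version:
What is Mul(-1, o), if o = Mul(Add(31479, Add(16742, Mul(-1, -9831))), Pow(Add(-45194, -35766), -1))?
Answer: Rational(631, 880) ≈ 0.71705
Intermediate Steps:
o = Rational(-631, 880) (o = Mul(Add(31479, Add(16742, 9831)), Pow(-80960, -1)) = Mul(Add(31479, 26573), Rational(-1, 80960)) = Mul(58052, Rational(-1, 80960)) = Rational(-631, 880) ≈ -0.71705)
Mul(-1, o) = Mul(-1, Rational(-631, 880)) = Rational(631, 880)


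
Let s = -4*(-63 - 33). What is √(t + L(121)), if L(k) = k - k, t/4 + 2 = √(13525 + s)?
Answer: 2*√(-2 + √13909) ≈ 21.535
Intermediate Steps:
s = 384 (s = -4*(-96) = 384)
t = -8 + 4*√13909 (t = -8 + 4*√(13525 + 384) = -8 + 4*√13909 ≈ 463.75)
L(k) = 0
√(t + L(121)) = √((-8 + 4*√13909) + 0) = √(-8 + 4*√13909)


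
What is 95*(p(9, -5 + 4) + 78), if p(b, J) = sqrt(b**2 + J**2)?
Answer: 7410 + 95*sqrt(82) ≈ 8270.3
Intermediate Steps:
p(b, J) = sqrt(J**2 + b**2)
95*(p(9, -5 + 4) + 78) = 95*(sqrt((-5 + 4)**2 + 9**2) + 78) = 95*(sqrt((-1)**2 + 81) + 78) = 95*(sqrt(1 + 81) + 78) = 95*(sqrt(82) + 78) = 95*(78 + sqrt(82)) = 7410 + 95*sqrt(82)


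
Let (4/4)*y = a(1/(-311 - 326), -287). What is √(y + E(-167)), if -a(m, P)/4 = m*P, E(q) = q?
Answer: I*√1397851/91 ≈ 12.992*I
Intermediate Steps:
a(m, P) = -4*P*m (a(m, P) = -4*m*P = -4*P*m)
y = -164/91 (y = -4*(-287)/(-311 - 326) = -4*(-287)/(-637) = -4*(-287)*(-1/637) = -164/91 ≈ -1.8022)
√(y + E(-167)) = √(-164/91 - 167) = √(-15361/91) = I*√1397851/91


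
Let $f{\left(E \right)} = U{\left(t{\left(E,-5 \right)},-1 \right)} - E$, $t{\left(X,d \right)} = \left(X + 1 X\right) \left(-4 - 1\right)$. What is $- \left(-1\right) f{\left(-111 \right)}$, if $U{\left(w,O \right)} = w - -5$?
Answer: $1226$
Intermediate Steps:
$t{\left(X,d \right)} = - 10 X$ ($t{\left(X,d \right)} = \left(X + X\right) \left(-5\right) = 2 X \left(-5\right) = - 10 X$)
$U{\left(w,O \right)} = 5 + w$ ($U{\left(w,O \right)} = w + 5 = 5 + w$)
$f{\left(E \right)} = 5 - 11 E$ ($f{\left(E \right)} = \left(5 - 10 E\right) - E = 5 - 11 E$)
$- \left(-1\right) f{\left(-111 \right)} = - \left(-1\right) \left(5 - -1221\right) = - \left(-1\right) \left(5 + 1221\right) = - \left(-1\right) 1226 = \left(-1\right) \left(-1226\right) = 1226$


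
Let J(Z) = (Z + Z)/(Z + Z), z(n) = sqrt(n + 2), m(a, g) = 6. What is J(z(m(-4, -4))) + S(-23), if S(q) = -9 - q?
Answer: 15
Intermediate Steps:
z(n) = sqrt(2 + n)
J(Z) = 1 (J(Z) = (2*Z)/((2*Z)) = (2*Z)*(1/(2*Z)) = 1)
J(z(m(-4, -4))) + S(-23) = 1 + (-9 - 1*(-23)) = 1 + (-9 + 23) = 1 + 14 = 15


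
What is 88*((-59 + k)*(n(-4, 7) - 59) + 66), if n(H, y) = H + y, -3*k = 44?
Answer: 1106512/3 ≈ 3.6884e+5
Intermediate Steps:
k = -44/3 (k = -1/3*44 = -44/3 ≈ -14.667)
88*((-59 + k)*(n(-4, 7) - 59) + 66) = 88*((-59 - 44/3)*((-4 + 7) - 59) + 66) = 88*(-221*(3 - 59)/3 + 66) = 88*(-221/3*(-56) + 66) = 88*(12376/3 + 66) = 88*(12574/3) = 1106512/3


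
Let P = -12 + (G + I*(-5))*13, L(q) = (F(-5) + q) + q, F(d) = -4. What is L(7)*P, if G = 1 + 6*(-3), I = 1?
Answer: -2980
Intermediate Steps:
G = -17 (G = 1 - 18 = -17)
L(q) = -4 + 2*q (L(q) = (-4 + q) + q = -4 + 2*q)
P = -298 (P = -12 + (-17 + 1*(-5))*13 = -12 + (-17 - 5)*13 = -12 - 22*13 = -12 - 286 = -298)
L(7)*P = (-4 + 2*7)*(-298) = (-4 + 14)*(-298) = 10*(-298) = -2980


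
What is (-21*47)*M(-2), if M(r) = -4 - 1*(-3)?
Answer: 987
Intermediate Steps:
M(r) = -1 (M(r) = -4 + 3 = -1)
(-21*47)*M(-2) = -21*47*(-1) = -987*(-1) = 987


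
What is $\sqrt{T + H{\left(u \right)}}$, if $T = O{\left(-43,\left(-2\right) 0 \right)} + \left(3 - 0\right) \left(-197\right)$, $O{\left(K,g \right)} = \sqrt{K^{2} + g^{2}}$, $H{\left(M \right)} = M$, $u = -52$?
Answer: $10 i \sqrt{6} \approx 24.495 i$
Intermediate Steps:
$T = -548$ ($T = \sqrt{\left(-43\right)^{2} + \left(\left(-2\right) 0\right)^{2}} + \left(3 - 0\right) \left(-197\right) = \sqrt{1849 + 0^{2}} + \left(3 + 0\right) \left(-197\right) = \sqrt{1849 + 0} + 3 \left(-197\right) = \sqrt{1849} - 591 = 43 - 591 = -548$)
$\sqrt{T + H{\left(u \right)}} = \sqrt{-548 - 52} = \sqrt{-600} = 10 i \sqrt{6}$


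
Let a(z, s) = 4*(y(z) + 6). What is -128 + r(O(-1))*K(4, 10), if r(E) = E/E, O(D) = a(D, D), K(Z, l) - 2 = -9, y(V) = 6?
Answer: -135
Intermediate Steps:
K(Z, l) = -7 (K(Z, l) = 2 - 9 = -7)
a(z, s) = 48 (a(z, s) = 4*(6 + 6) = 4*12 = 48)
O(D) = 48
r(E) = 1
-128 + r(O(-1))*K(4, 10) = -128 + 1*(-7) = -128 - 7 = -135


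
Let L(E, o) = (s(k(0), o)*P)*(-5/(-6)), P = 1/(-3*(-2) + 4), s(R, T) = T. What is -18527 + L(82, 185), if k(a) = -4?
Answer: -222139/12 ≈ -18512.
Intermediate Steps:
P = ⅒ (P = 1/(6 + 4) = 1/10 = ⅒ ≈ 0.10000)
L(E, o) = o/12 (L(E, o) = (o*(⅒))*(-5/(-6)) = (o/10)*(-5*(-⅙)) = (o/10)*(⅚) = o/12)
-18527 + L(82, 185) = -18527 + (1/12)*185 = -18527 + 185/12 = -222139/12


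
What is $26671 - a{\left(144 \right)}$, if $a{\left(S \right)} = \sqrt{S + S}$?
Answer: $26671 - 12 \sqrt{2} \approx 26654.0$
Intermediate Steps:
$a{\left(S \right)} = \sqrt{2} \sqrt{S}$ ($a{\left(S \right)} = \sqrt{2 S} = \sqrt{2} \sqrt{S}$)
$26671 - a{\left(144 \right)} = 26671 - \sqrt{2} \sqrt{144} = 26671 - \sqrt{2} \cdot 12 = 26671 - 12 \sqrt{2}$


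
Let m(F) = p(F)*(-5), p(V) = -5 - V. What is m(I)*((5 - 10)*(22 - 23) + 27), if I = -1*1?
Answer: 640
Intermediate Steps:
I = -1
m(F) = 25 + 5*F (m(F) = (-5 - F)*(-5) = 25 + 5*F)
m(I)*((5 - 10)*(22 - 23) + 27) = (25 + 5*(-1))*((5 - 10)*(22 - 23) + 27) = (25 - 5)*(-5*(-1) + 27) = 20*(5 + 27) = 20*32 = 640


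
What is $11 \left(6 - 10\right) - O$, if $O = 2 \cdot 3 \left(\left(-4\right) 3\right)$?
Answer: $28$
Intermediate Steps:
$O = -72$ ($O = 6 \left(-12\right) = -72$)
$11 \left(6 - 10\right) - O = 11 \left(6 - 10\right) - -72 = 11 \left(-4\right) + 72 = -44 + 72 = 28$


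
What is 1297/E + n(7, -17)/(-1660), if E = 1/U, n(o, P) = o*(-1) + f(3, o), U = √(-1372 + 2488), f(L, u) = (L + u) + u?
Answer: -1/166 + 7782*√31 ≈ 43328.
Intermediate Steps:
f(L, u) = L + 2*u
U = 6*√31 (U = √1116 = 6*√31 ≈ 33.407)
n(o, P) = 3 + o (n(o, P) = o*(-1) + (3 + 2*o) = -o + (3 + 2*o) = 3 + o)
E = √31/186 (E = 1/(6*√31) = √31/186 ≈ 0.029934)
1297/E + n(7, -17)/(-1660) = 1297/((√31/186)) + (3 + 7)/(-1660) = 1297*(6*√31) + 10*(-1/1660) = 7782*√31 - 1/166 = -1/166 + 7782*√31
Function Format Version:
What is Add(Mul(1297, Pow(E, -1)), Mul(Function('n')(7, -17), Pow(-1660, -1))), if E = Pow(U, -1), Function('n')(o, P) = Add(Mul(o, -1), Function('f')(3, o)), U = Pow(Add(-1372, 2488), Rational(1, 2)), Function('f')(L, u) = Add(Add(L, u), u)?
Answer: Add(Rational(-1, 166), Mul(7782, Pow(31, Rational(1, 2)))) ≈ 43328.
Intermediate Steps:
Function('f')(L, u) = Add(L, Mul(2, u))
U = Mul(6, Pow(31, Rational(1, 2))) (U = Pow(1116, Rational(1, 2)) = Mul(6, Pow(31, Rational(1, 2))) ≈ 33.407)
Function('n')(o, P) = Add(3, o) (Function('n')(o, P) = Add(Mul(o, -1), Add(3, Mul(2, o))) = Add(Mul(-1, o), Add(3, Mul(2, o))) = Add(3, o))
E = Mul(Rational(1, 186), Pow(31, Rational(1, 2))) (E = Pow(Mul(6, Pow(31, Rational(1, 2))), -1) = Mul(Rational(1, 186), Pow(31, Rational(1, 2))) ≈ 0.029934)
Add(Mul(1297, Pow(E, -1)), Mul(Function('n')(7, -17), Pow(-1660, -1))) = Add(Mul(1297, Pow(Mul(Rational(1, 186), Pow(31, Rational(1, 2))), -1)), Mul(Add(3, 7), Pow(-1660, -1))) = Add(Mul(1297, Mul(6, Pow(31, Rational(1, 2)))), Mul(10, Rational(-1, 1660))) = Add(Mul(7782, Pow(31, Rational(1, 2))), Rational(-1, 166)) = Add(Rational(-1, 166), Mul(7782, Pow(31, Rational(1, 2))))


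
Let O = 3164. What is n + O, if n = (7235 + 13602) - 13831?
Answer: 10170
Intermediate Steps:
n = 7006 (n = 20837 - 13831 = 7006)
n + O = 7006 + 3164 = 10170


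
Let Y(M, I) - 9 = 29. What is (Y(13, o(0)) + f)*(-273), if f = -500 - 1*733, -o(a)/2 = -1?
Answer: 326235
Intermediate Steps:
o(a) = 2 (o(a) = -2*(-1) = 2)
f = -1233 (f = -500 - 733 = -1233)
Y(M, I) = 38 (Y(M, I) = 9 + 29 = 38)
(Y(13, o(0)) + f)*(-273) = (38 - 1233)*(-273) = -1195*(-273) = 326235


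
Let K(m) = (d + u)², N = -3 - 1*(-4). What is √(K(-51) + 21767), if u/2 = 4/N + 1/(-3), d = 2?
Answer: √196687/3 ≈ 147.83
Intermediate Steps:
N = 1 (N = -3 + 4 = 1)
u = 22/3 (u = 2*(4/1 + 1/(-3)) = 2*(4*1 + 1*(-⅓)) = 2*(4 - ⅓) = 2*(11/3) = 22/3 ≈ 7.3333)
K(m) = 784/9 (K(m) = (2 + 22/3)² = (28/3)² = 784/9)
√(K(-51) + 21767) = √(784/9 + 21767) = √(196687/9) = √196687/3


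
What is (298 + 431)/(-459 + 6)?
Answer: -243/151 ≈ -1.6093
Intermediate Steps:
(298 + 431)/(-459 + 6) = 729/(-453) = 729*(-1/453) = -243/151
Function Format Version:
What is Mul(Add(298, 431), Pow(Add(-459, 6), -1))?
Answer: Rational(-243, 151) ≈ -1.6093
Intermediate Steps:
Mul(Add(298, 431), Pow(Add(-459, 6), -1)) = Mul(729, Pow(-453, -1)) = Mul(729, Rational(-1, 453)) = Rational(-243, 151)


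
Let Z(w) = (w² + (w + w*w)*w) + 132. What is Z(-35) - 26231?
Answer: -66524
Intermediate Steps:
Z(w) = 132 + w² + w*(w + w²) (Z(w) = (w² + (w + w²)*w) + 132 = (w² + w*(w + w²)) + 132 = 132 + w² + w*(w + w²))
Z(-35) - 26231 = (132 + (-35)³ + 2*(-35)²) - 26231 = (132 - 42875 + 2*1225) - 26231 = (132 - 42875 + 2450) - 26231 = -40293 - 26231 = -66524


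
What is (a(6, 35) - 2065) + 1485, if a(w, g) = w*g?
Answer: -370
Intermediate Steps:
a(w, g) = g*w
(a(6, 35) - 2065) + 1485 = (35*6 - 2065) + 1485 = (210 - 2065) + 1485 = -1855 + 1485 = -370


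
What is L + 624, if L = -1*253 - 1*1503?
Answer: -1132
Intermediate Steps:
L = -1756 (L = -253 - 1503 = -1756)
L + 624 = -1756 + 624 = -1132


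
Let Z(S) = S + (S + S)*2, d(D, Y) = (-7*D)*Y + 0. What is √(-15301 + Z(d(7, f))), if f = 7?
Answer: 2*I*√4254 ≈ 130.45*I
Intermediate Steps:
d(D, Y) = -7*D*Y (d(D, Y) = -7*D*Y + 0 = -7*D*Y)
Z(S) = 5*S (Z(S) = S + (2*S)*2 = S + 4*S = 5*S)
√(-15301 + Z(d(7, f))) = √(-15301 + 5*(-7*7*7)) = √(-15301 + 5*(-343)) = √(-15301 - 1715) = √(-17016) = 2*I*√4254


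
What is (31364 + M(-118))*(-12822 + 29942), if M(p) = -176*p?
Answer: 892499840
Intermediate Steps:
(31364 + M(-118))*(-12822 + 29942) = (31364 - 176*(-118))*(-12822 + 29942) = (31364 + 20768)*17120 = 52132*17120 = 892499840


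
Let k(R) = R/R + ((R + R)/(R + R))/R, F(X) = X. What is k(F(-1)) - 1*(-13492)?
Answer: 13492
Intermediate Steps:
k(R) = 1 + 1/R (k(R) = 1 + ((2*R)/((2*R)))/R = 1 + ((2*R)*(1/(2*R)))/R = 1 + 1/R)
k(F(-1)) - 1*(-13492) = (1 - 1)/(-1) - 1*(-13492) = -1*0 + 13492 = 0 + 13492 = 13492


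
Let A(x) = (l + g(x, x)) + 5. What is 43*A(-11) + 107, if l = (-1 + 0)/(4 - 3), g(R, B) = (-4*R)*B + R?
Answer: -21006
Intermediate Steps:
g(R, B) = R - 4*B*R (g(R, B) = -4*B*R + R = R - 4*B*R)
l = -1 (l = -1/1 = -1*1 = -1)
A(x) = 4 + x*(1 - 4*x) (A(x) = (-1 + x*(1 - 4*x)) + 5 = 4 + x*(1 - 4*x))
43*A(-11) + 107 = 43*(4 - 1*(-11)*(-1 + 4*(-11))) + 107 = 43*(4 - 1*(-11)*(-1 - 44)) + 107 = 43*(4 - 1*(-11)*(-45)) + 107 = 43*(4 - 495) + 107 = 43*(-491) + 107 = -21113 + 107 = -21006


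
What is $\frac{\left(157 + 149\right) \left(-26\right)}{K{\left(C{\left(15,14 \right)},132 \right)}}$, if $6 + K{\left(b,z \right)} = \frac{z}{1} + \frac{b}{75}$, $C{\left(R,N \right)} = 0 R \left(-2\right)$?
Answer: $- \frac{442}{7} \approx -63.143$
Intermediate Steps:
$C{\left(R,N \right)} = 0$ ($C{\left(R,N \right)} = 0 \left(-2\right) = 0$)
$K{\left(b,z \right)} = -6 + z + \frac{b}{75}$ ($K{\left(b,z \right)} = -6 + \left(\frac{z}{1} + \frac{b}{75}\right) = -6 + \left(z 1 + b \frac{1}{75}\right) = -6 + \left(z + \frac{b}{75}\right) = -6 + z + \frac{b}{75}$)
$\frac{\left(157 + 149\right) \left(-26\right)}{K{\left(C{\left(15,14 \right)},132 \right)}} = \frac{\left(157 + 149\right) \left(-26\right)}{-6 + 132 + \frac{1}{75} \cdot 0} = \frac{306 \left(-26\right)}{-6 + 132 + 0} = - \frac{7956}{126} = \left(-7956\right) \frac{1}{126} = - \frac{442}{7}$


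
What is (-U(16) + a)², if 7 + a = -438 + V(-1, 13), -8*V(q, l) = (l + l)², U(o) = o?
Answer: 1190281/4 ≈ 2.9757e+5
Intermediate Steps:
V(q, l) = -l²/2 (V(q, l) = -(l + l)²/8 = -4*l²/8 = -l²/2)
a = -1059/2 (a = -7 + (-438 - ½*13²) = -7 + (-438 - ½*169) = -7 + (-438 - 169/2) = -7 - 1045/2 = -1059/2 ≈ -529.50)
(-U(16) + a)² = (-1*16 - 1059/2)² = (-16 - 1059/2)² = (-1091/2)² = 1190281/4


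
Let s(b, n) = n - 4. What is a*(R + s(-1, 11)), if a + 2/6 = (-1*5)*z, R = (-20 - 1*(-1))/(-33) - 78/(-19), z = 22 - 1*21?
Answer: -117184/1881 ≈ -62.299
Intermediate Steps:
z = 1 (z = 22 - 21 = 1)
R = 2935/627 (R = (-20 + 1)*(-1/33) - 78*(-1/19) = -19*(-1/33) + 78/19 = 19/33 + 78/19 = 2935/627 ≈ 4.6810)
s(b, n) = -4 + n
a = -16/3 (a = -⅓ - 1*5*1 = -⅓ - 5*1 = -⅓ - 5 = -16/3 ≈ -5.3333)
a*(R + s(-1, 11)) = -16*(2935/627 + (-4 + 11))/3 = -16*(2935/627 + 7)/3 = -16/3*7324/627 = -117184/1881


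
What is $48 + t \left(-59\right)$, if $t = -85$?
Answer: $5063$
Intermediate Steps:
$48 + t \left(-59\right) = 48 - -5015 = 48 + 5015 = 5063$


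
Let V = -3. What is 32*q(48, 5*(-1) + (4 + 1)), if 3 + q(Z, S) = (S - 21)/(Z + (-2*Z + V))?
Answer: -1408/17 ≈ -82.823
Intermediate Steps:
q(Z, S) = -3 + (-21 + S)/(-3 - Z) (q(Z, S) = -3 + (S - 21)/(Z + (-2*Z - 3)) = -3 + (-21 + S)/(Z + (-3 - 2*Z)) = -3 + (-21 + S)/(-3 - Z))
32*q(48, 5*(-1) + (4 + 1)) = 32*((12 - (5*(-1) + (4 + 1)) - 3*48)/(3 + 48)) = 32*((12 - (-5 + 5) - 144)/51) = 32*((12 - 1*0 - 144)/51) = 32*((12 + 0 - 144)/51) = 32*((1/51)*(-132)) = 32*(-44/17) = -1408/17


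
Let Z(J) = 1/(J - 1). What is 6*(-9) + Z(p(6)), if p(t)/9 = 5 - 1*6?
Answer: -541/10 ≈ -54.100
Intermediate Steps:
p(t) = -9 (p(t) = 9*(5 - 1*6) = 9*(5 - 6) = 9*(-1) = -9)
Z(J) = 1/(-1 + J)
6*(-9) + Z(p(6)) = 6*(-9) + 1/(-1 - 9) = -54 + 1/(-10) = -54 - ⅒ = -541/10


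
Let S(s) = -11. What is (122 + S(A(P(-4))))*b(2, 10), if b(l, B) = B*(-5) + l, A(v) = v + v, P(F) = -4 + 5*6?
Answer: -5328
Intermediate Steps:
P(F) = 26 (P(F) = -4 + 30 = 26)
A(v) = 2*v
b(l, B) = l - 5*B (b(l, B) = -5*B + l = l - 5*B)
(122 + S(A(P(-4))))*b(2, 10) = (122 - 11)*(2 - 5*10) = 111*(2 - 50) = 111*(-48) = -5328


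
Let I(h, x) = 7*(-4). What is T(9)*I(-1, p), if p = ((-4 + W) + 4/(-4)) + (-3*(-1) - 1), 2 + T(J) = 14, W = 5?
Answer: -336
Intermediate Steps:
T(J) = 12 (T(J) = -2 + 14 = 12)
p = 2 (p = ((-4 + 5) + 4/(-4)) + (-3*(-1) - 1) = (1 + 4*(-¼)) + (3 - 1) = (1 - 1) + 2 = 0 + 2 = 2)
I(h, x) = -28
T(9)*I(-1, p) = 12*(-28) = -336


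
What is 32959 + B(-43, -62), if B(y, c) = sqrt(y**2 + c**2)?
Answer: 32959 + sqrt(5693) ≈ 33034.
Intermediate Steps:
B(y, c) = sqrt(c**2 + y**2)
32959 + B(-43, -62) = 32959 + sqrt((-62)**2 + (-43)**2) = 32959 + sqrt(3844 + 1849) = 32959 + sqrt(5693)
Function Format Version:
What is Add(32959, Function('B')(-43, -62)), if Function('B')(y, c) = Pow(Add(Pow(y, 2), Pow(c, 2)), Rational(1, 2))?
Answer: Add(32959, Pow(5693, Rational(1, 2))) ≈ 33034.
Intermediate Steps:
Function('B')(y, c) = Pow(Add(Pow(c, 2), Pow(y, 2)), Rational(1, 2))
Add(32959, Function('B')(-43, -62)) = Add(32959, Pow(Add(Pow(-62, 2), Pow(-43, 2)), Rational(1, 2))) = Add(32959, Pow(Add(3844, 1849), Rational(1, 2))) = Add(32959, Pow(5693, Rational(1, 2)))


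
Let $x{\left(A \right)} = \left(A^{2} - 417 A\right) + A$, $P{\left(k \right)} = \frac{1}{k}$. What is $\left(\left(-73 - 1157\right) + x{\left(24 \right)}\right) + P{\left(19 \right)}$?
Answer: $- \frac{202121}{19} \approx -10638.0$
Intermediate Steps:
$x{\left(A \right)} = A^{2} - 416 A$
$\left(\left(-73 - 1157\right) + x{\left(24 \right)}\right) + P{\left(19 \right)} = \left(\left(-73 - 1157\right) + 24 \left(-416 + 24\right)\right) + \frac{1}{19} = \left(\left(-73 - 1157\right) + 24 \left(-392\right)\right) + \frac{1}{19} = \left(-1230 - 9408\right) + \frac{1}{19} = -10638 + \frac{1}{19} = - \frac{202121}{19}$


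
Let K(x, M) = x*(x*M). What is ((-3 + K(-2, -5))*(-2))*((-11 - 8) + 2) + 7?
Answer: -775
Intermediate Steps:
K(x, M) = M*x² (K(x, M) = x*(M*x) = M*x²)
((-3 + K(-2, -5))*(-2))*((-11 - 8) + 2) + 7 = ((-3 - 5*(-2)²)*(-2))*((-11 - 8) + 2) + 7 = ((-3 - 5*4)*(-2))*(-19 + 2) + 7 = ((-3 - 20)*(-2))*(-17) + 7 = -23*(-2)*(-17) + 7 = 46*(-17) + 7 = -782 + 7 = -775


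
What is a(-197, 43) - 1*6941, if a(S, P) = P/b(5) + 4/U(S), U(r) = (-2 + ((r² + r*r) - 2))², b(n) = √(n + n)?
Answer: -10453029731308/1505983249 + 43*√10/10 ≈ -6927.4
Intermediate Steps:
b(n) = √2*√n (b(n) = √(2*n) = √2*√n)
U(r) = (-4 + 2*r²)² (U(r) = (-2 + ((r² + r²) - 2))² = (-2 + (2*r² - 2))² = (-2 + (-2 + 2*r²))² = (-4 + 2*r²)²)
a(S, P) = (-2 + S²)⁻² + P*√10/10 (a(S, P) = P/((√2*√5)) + 4/((4*(-2 + S²)²)) = P/(√10) + 4*(1/(4*(-2 + S²)²)) = P*(√10/10) + (-2 + S²)⁻² = P*√10/10 + (-2 + S²)⁻² = (-2 + S²)⁻² + P*√10/10)
a(-197, 43) - 1*6941 = ((-2 + (-197)²)⁻² + (⅒)*43*√10) - 1*6941 = ((-2 + 38809)⁻² + 43*√10/10) - 6941 = (38807⁻² + 43*√10/10) - 6941 = (1/1505983249 + 43*√10/10) - 6941 = -10453029731308/1505983249 + 43*√10/10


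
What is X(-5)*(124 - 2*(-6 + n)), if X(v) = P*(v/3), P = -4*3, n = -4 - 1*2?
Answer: 2960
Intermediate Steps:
n = -6 (n = -4 - 2 = -6)
P = -12
X(v) = -4*v (X(v) = -12*v/3 = -4*v)
X(-5)*(124 - 2*(-6 + n)) = (-4*(-5))*(124 - 2*(-6 - 6)) = 20*(124 - 2*(-12)) = 20*(124 + 24) = 20*148 = 2960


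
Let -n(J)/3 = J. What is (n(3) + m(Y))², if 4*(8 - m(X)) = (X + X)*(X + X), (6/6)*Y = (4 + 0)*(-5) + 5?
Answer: 51076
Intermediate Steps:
n(J) = -3*J
Y = -15 (Y = (4 + 0)*(-5) + 5 = 4*(-5) + 5 = -20 + 5 = -15)
m(X) = 8 - X² (m(X) = 8 - (X + X)*(X + X)/4 = 8 - 2*X*2*X/4 = 8 - X²)
(n(3) + m(Y))² = (-3*3 + (8 - 1*(-15)²))² = (-9 + (8 - 1*225))² = (-9 + (8 - 225))² = (-9 - 217)² = (-226)² = 51076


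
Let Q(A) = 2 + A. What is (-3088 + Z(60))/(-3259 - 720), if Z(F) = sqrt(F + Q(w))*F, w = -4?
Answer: 3088/3979 - 60*sqrt(58)/3979 ≈ 0.66123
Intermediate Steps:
Z(F) = F*sqrt(-2 + F) (Z(F) = sqrt(F + (2 - 4))*F = sqrt(F - 2)*F = sqrt(-2 + F)*F = F*sqrt(-2 + F))
(-3088 + Z(60))/(-3259 - 720) = (-3088 + 60*sqrt(-2 + 60))/(-3259 - 720) = (-3088 + 60*sqrt(58))/(-3979) = (-3088 + 60*sqrt(58))*(-1/3979) = 3088/3979 - 60*sqrt(58)/3979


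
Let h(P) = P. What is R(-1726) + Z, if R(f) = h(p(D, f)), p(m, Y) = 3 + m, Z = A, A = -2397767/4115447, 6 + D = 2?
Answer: -6513214/4115447 ≈ -1.5826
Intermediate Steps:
D = -4 (D = -6 + 2 = -4)
A = -2397767/4115447 (A = -2397767*1/4115447 = -2397767/4115447 ≈ -0.58263)
Z = -2397767/4115447 ≈ -0.58263
R(f) = -1 (R(f) = 3 - 4 = -1)
R(-1726) + Z = -1 - 2397767/4115447 = -6513214/4115447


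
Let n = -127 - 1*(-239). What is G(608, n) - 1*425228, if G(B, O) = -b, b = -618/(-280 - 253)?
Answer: -226647142/533 ≈ -4.2523e+5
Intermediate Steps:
n = 112 (n = -127 + 239 = 112)
b = 618/533 (b = -618/(-533) = -618*(-1/533) = 618/533 ≈ 1.1595)
G(B, O) = -618/533 (G(B, O) = -1*618/533 = -618/533)
G(608, n) - 1*425228 = -618/533 - 1*425228 = -618/533 - 425228 = -226647142/533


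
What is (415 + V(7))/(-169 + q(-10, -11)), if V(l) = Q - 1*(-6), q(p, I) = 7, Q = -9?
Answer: -206/81 ≈ -2.5432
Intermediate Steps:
V(l) = -3 (V(l) = -9 - 1*(-6) = -9 + 6 = -3)
(415 + V(7))/(-169 + q(-10, -11)) = (415 - 3)/(-169 + 7) = 412/(-162) = 412*(-1/162) = -206/81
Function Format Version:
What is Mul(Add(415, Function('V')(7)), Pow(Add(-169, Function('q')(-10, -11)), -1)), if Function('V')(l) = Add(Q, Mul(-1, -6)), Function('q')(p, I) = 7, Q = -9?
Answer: Rational(-206, 81) ≈ -2.5432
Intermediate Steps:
Function('V')(l) = -3 (Function('V')(l) = Add(-9, Mul(-1, -6)) = Add(-9, 6) = -3)
Mul(Add(415, Function('V')(7)), Pow(Add(-169, Function('q')(-10, -11)), -1)) = Mul(Add(415, -3), Pow(Add(-169, 7), -1)) = Mul(412, Pow(-162, -1)) = Mul(412, Rational(-1, 162)) = Rational(-206, 81)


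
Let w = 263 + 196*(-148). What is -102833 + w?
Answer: -131578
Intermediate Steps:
w = -28745 (w = 263 - 29008 = -28745)
-102833 + w = -102833 - 28745 = -131578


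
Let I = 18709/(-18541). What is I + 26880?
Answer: 498363371/18541 ≈ 26879.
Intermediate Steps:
I = -18709/18541 (I = 18709*(-1/18541) = -18709/18541 ≈ -1.0091)
I + 26880 = -18709/18541 + 26880 = 498363371/18541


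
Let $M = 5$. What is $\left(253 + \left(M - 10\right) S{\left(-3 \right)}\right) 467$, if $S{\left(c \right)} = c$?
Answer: $125156$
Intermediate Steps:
$\left(253 + \left(M - 10\right) S{\left(-3 \right)}\right) 467 = \left(253 + \left(5 - 10\right) \left(-3\right)\right) 467 = \left(253 - -15\right) 467 = \left(253 + 15\right) 467 = 268 \cdot 467 = 125156$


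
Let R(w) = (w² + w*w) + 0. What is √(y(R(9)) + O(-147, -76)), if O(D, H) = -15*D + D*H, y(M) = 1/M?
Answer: 5*√173366/18 ≈ 115.66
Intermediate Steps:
R(w) = 2*w² (R(w) = (w² + w²) + 0 = 2*w² + 0 = 2*w²)
√(y(R(9)) + O(-147, -76)) = √(1/(2*9²) - 147*(-15 - 76)) = √(1/(2*81) - 147*(-91)) = √(1/162 + 13377) = √(2167075/162) = 5*√173366/18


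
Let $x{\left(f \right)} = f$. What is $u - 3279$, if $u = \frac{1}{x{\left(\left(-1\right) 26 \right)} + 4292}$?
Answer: $- \frac{13988213}{4266} \approx -3279.0$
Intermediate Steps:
$u = \frac{1}{4266}$ ($u = \frac{1}{\left(-1\right) 26 + 4292} = \frac{1}{-26 + 4292} = \frac{1}{4266} \approx 0.00023441$)
$u - 3279 = \frac{1}{4266} - 3279 = - \frac{13988213}{4266}$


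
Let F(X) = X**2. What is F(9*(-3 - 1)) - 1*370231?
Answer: -368935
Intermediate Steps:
F(9*(-3 - 1)) - 1*370231 = (9*(-3 - 1))**2 - 1*370231 = (9*(-4))**2 - 370231 = (-36)**2 - 370231 = 1296 - 370231 = -368935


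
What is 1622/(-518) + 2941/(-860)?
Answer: -1459179/222740 ≈ -6.5510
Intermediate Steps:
1622/(-518) + 2941/(-860) = 1622*(-1/518) + 2941*(-1/860) = -811/259 - 2941/860 = -1459179/222740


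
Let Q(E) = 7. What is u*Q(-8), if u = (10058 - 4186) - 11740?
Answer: -41076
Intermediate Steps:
u = -5868 (u = 5872 - 11740 = -5868)
u*Q(-8) = -5868*7 = -41076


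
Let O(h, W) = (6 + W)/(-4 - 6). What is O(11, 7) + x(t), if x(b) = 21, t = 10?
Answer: 197/10 ≈ 19.700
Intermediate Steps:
O(h, W) = -3/5 - W/10 (O(h, W) = (6 + W)/(-10) = (6 + W)*(-1/10) = -3/5 - W/10)
O(11, 7) + x(t) = (-3/5 - 1/10*7) + 21 = (-3/5 - 7/10) + 21 = -13/10 + 21 = 197/10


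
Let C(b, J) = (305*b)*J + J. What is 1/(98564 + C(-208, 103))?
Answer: -1/6435653 ≈ -1.5538e-7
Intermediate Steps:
C(b, J) = J + 305*J*b (C(b, J) = 305*J*b + J = J + 305*J*b)
1/(98564 + C(-208, 103)) = 1/(98564 + 103*(1 + 305*(-208))) = 1/(98564 + 103*(1 - 63440)) = 1/(98564 + 103*(-63439)) = 1/(98564 - 6534217) = 1/(-6435653) = -1/6435653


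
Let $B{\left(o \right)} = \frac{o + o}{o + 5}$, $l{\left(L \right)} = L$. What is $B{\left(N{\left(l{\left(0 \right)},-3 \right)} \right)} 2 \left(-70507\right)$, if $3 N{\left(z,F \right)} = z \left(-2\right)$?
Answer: $0$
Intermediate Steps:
$N{\left(z,F \right)} = - \frac{2 z}{3}$ ($N{\left(z,F \right)} = \frac{z \left(-2\right)}{3} = \frac{\left(-2\right) z}{3} = - \frac{2 z}{3}$)
$B{\left(o \right)} = \frac{2 o}{5 + o}$
$B{\left(N{\left(l{\left(0 \right)},-3 \right)} \right)} 2 \left(-70507\right) = \frac{2 \left(\left(- \frac{2}{3}\right) 0\right)}{5 - 0} \cdot 2 \left(-70507\right) = 2 \cdot 0 \frac{1}{5 + 0} \cdot 2 \left(-70507\right) = 2 \cdot 0 \cdot \frac{1}{5} \cdot 2 \left(-70507\right) = 0 \cdot 2 \left(-70507\right) = 0 \left(-70507\right) = 0$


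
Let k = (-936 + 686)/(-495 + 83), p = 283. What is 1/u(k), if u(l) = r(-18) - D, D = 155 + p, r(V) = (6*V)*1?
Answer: -1/546 ≈ -0.0018315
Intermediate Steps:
r(V) = 6*V
k = 125/206 (k = -250/(-412) = -250*(-1/412) = 125/206 ≈ 0.60680)
D = 438 (D = 155 + 283 = 438)
u(l) = -546 (u(l) = 6*(-18) - 1*438 = -108 - 438 = -546)
1/u(k) = 1/(-546) = -1/546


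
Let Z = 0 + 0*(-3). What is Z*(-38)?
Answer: 0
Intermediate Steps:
Z = 0 (Z = 0 + 0 = 0)
Z*(-38) = 0*(-38) = 0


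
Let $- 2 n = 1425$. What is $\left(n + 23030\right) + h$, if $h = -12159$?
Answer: $\frac{20317}{2} \approx 10159.0$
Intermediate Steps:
$n = - \frac{1425}{2}$ ($n = \left(- \frac{1}{2}\right) 1425 = - \frac{1425}{2} \approx -712.5$)
$\left(n + 23030\right) + h = \left(- \frac{1425}{2} + 23030\right) - 12159 = \frac{44635}{2} - 12159 = \frac{20317}{2}$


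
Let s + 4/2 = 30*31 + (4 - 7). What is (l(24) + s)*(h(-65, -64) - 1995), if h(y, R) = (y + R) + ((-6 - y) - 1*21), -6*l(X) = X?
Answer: -1921206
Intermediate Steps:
l(X) = -X/6
h(y, R) = -27 + R (h(y, R) = (R + y) + ((-6 - y) - 21) = (R + y) + (-27 - y) = -27 + R)
s = 925 (s = -2 + (30*31 + (4 - 7)) = -2 + (930 - 3) = -2 + 927 = 925)
(l(24) + s)*(h(-65, -64) - 1995) = (-1/6*24 + 925)*((-27 - 64) - 1995) = (-4 + 925)*(-91 - 1995) = 921*(-2086) = -1921206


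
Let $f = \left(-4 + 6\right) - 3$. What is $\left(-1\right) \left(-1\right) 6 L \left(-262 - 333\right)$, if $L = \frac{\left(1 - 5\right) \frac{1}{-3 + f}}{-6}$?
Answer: $595$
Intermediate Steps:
$f = -1$ ($f = 2 - 3 = -1$)
$L = - \frac{1}{6}$ ($L = \frac{\left(1 - 5\right) \frac{1}{-3 - 1}}{-6} = - \frac{4}{-4} \left(- \frac{1}{6}\right) = \left(-4\right) \left(- \frac{1}{4}\right) \left(- \frac{1}{6}\right) = 1 \left(- \frac{1}{6}\right) = - \frac{1}{6} \approx -0.16667$)
$\left(-1\right) \left(-1\right) 6 L \left(-262 - 333\right) = \left(-1\right) \left(-1\right) 6 \left(- \frac{1}{6}\right) \left(-262 - 333\right) = 1 \cdot 6 \left(- \frac{1}{6}\right) \left(-595\right) = 6 \left(- \frac{1}{6}\right) \left(-595\right) = \left(-1\right) \left(-595\right) = 595$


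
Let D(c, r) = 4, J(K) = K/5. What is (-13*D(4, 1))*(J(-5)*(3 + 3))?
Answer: 312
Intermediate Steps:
J(K) = K/5 (J(K) = K*(⅕) = K/5)
(-13*D(4, 1))*(J(-5)*(3 + 3)) = (-13*4)*(((⅕)*(-5))*(3 + 3)) = -(-52)*6 = -52*(-6) = 312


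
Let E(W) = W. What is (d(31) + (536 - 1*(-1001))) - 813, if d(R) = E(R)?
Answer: 755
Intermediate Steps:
d(R) = R
(d(31) + (536 - 1*(-1001))) - 813 = (31 + (536 - 1*(-1001))) - 813 = (31 + (536 + 1001)) - 813 = (31 + 1537) - 813 = 1568 - 813 = 755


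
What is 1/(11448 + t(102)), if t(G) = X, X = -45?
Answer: 1/11403 ≈ 8.7696e-5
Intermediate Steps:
t(G) = -45
1/(11448 + t(102)) = 1/(11448 - 45) = 1/11403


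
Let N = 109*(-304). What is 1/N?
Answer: -1/33136 ≈ -3.0179e-5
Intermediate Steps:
N = -33136
1/N = 1/(-33136) = -1/33136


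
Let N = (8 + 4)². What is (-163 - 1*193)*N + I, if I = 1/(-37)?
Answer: -1896769/37 ≈ -51264.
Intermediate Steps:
N = 144 (N = 12² = 144)
I = -1/37 ≈ -0.027027
(-163 - 1*193)*N + I = (-163 - 1*193)*144 - 1/37 = (-163 - 193)*144 - 1/37 = -356*144 - 1/37 = -51264 - 1/37 = -1896769/37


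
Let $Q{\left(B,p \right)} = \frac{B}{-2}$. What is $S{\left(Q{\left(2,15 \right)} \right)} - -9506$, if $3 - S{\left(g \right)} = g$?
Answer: $9510$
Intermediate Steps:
$Q{\left(B,p \right)} = - \frac{B}{2}$ ($Q{\left(B,p \right)} = B \left(- \frac{1}{2}\right) = - \frac{B}{2}$)
$S{\left(g \right)} = 3 - g$
$S{\left(Q{\left(2,15 \right)} \right)} - -9506 = \left(3 - \left(- \frac{1}{2}\right) 2\right) - -9506 = \left(3 - -1\right) + 9506 = \left(3 + 1\right) + 9506 = 4 + 9506 = 9510$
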